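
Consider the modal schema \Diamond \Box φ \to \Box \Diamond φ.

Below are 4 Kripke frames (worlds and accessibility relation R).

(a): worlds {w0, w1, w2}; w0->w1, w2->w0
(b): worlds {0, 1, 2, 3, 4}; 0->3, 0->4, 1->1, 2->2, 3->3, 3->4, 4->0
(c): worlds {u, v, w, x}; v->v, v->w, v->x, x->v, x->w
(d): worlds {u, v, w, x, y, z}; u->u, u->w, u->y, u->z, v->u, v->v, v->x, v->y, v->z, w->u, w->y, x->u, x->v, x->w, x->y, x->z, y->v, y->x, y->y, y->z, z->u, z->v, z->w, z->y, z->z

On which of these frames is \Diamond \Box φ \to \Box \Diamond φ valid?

The schema corresponds to convergence: \forall x \forall y \forall z (Rxy \wedge Rxz \to \exists w (Ryw \wedge Rzw)).
(a): fails — Rw0w1 and Rw0w1 but w1 and w1 have no common successor.
(b): fails — R04 and R03 but 4 and 3 have no common successor.
(c): fails — Rvv and Rvw but v and w have no common successor.
(d): satisfies the condition.
Valid on: (d).

(d)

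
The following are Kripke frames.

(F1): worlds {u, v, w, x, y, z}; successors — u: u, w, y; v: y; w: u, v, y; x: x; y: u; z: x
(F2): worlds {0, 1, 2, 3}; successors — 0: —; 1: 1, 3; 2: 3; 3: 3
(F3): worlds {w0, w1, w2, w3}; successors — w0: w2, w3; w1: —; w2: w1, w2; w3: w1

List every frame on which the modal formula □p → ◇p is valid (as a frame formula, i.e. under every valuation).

(F1)

The schema corresponds to seriality: ∀x ∃y Rxy.
(F1): ✓.
(F2): fails — world 0 has no successor.
(F3): fails — world w1 has no successor.
Valid on: (F1).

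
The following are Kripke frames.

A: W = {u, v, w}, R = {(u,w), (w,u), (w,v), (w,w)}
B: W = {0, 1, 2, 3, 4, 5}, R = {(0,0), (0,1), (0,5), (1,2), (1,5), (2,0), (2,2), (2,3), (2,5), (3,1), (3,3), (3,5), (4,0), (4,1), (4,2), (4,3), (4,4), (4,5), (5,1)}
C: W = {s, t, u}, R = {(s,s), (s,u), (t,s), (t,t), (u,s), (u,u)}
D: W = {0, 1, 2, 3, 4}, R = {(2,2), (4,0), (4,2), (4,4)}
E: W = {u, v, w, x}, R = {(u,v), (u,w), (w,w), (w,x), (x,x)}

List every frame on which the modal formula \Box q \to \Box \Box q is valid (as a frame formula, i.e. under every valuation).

The schema corresponds to transitivity: \forall x \forall y \forall z (Rxy \wedge Ryz \to Rxz).
A: fails — Ruw and Rwu but not Ruu.
B: fails — R12 and R20 but not R10.
C: fails — Rts and Rsu but not Rtu.
D: ✓.
E: fails — Ruw and Rwx but not Rux.

D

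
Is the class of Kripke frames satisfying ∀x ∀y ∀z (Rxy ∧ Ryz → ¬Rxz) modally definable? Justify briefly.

No

Modal frame validity is preserved under surjective bounded morphisms.
The 5-cycle (worlds a,b,c,d,e with a→b→c→d→e→a) is intransitive. Mapping every world to a single reflexive point • is a surjective bounded morphism; the reflexive point is not intransitive (R••∧R•• but R••).
So the class is not modally definable.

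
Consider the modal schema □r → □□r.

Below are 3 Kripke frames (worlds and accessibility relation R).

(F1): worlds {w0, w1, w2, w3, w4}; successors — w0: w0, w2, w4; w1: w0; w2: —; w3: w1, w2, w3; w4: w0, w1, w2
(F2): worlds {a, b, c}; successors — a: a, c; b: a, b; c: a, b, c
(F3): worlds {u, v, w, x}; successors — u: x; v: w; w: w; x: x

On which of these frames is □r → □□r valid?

(F3)

This is the axiom for transitivity; its first-order frame correspondent is ∀x ∀y ∀z (Rxy ∧ Ryz → Rxz).
(F1): fails — Rw1w0 and Rw0w4 but not Rw1w4.
(F2): fails — Rba and Rac but not Rbc.
(F3): condition met.
Valid on: (F3).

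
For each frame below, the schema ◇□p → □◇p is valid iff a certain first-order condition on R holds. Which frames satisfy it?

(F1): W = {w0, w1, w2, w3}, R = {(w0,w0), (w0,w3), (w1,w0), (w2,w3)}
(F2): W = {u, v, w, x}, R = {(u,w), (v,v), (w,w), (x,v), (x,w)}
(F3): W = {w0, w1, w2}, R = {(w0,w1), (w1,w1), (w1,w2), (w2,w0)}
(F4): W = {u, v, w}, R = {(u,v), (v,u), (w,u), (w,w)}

none

The schema corresponds to convergence: ∀x ∀y ∀z (Rxy ∧ Rxz → ∃w (Ryw ∧ Rzw)).
(F1): fails — Rw0w0 and Rw0w3 but w0 and w3 have no common successor.
(F2): fails — Rxw and Rxv but w and v have no common successor.
(F3): fails — Rw1w2 and Rw1w1 but w2 and w1 have no common successor.
(F4): fails — Rwu and Rww but u and w have no common successor.
Valid on no frame.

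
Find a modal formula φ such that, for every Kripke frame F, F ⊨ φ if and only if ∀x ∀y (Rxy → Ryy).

The condition is shift-reflexivity. The T□ schema □(□ψ → ψ) defines it.
Suppose □(□ψ→ψ) is valid. Take Rxy and set V(ψ)={w : Ryw}. Then at y, □ψ holds; since □(□ψ→ψ) at x, □ψ→ψ at y, so ψ at y, i.e. Ryy.

□(□ψ → ψ)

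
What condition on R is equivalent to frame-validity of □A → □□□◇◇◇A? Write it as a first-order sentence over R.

This is a Sahlqvist (Geach-type) schema ◇^0□^1A → □^3◇^3A.
Minimal-valuation argument: fix x; take any y with xR^0y and any z with xR^3z. Set V(A) to the set of worlds R-reachable from y in exactly 1 step. Then □^1A holds at y, so the antecedent holds at x; validity forces ◇^3A at z, giving a w with zR^3w and yR^1w.
First-order correspondent: ∀x ∀z (xR³z → ∃w (xRw ∧ zR³w)).

∀x ∀z (xR³z → ∃w (xRw ∧ zR³w))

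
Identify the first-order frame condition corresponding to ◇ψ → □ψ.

Suppose ◇ψ→□ψ is valid. Take Rxy, Rxz and set V(ψ)={y}. Then ◇ψ at x, so □ψ at x, so ψ at z, i.e. z=y.

partial functionality: ∀x ∀y ∀z (Rxy ∧ Rxz → y = z)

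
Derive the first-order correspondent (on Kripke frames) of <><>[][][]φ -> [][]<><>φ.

This is a Sahlqvist (Geach-type) schema ◇^2□^3φ → □^2◇^2φ.
First-order correspondent: forall x forall y forall z ((x R^2 y & x R^2 z) -> exists w (y R^3 w & z R^2 w)).

forall x forall y forall z ((x R^2 y & x R^2 z) -> exists w (y R^3 w & z R^2 w))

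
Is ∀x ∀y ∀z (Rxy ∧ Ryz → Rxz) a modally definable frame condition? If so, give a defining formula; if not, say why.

Yes, by □q → □□q

This is a Sahlqvist condition; the 4 axiom □q → □□q defines it.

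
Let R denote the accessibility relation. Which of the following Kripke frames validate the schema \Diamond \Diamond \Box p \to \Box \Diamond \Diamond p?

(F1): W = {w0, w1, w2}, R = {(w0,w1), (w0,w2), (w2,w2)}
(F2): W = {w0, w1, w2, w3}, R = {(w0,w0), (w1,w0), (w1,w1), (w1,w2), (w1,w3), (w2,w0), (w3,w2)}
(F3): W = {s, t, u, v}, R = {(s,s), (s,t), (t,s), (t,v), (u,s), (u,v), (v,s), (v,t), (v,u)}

The schema corresponds to a generalized confluence (Geach) condition: \forall x \forall y \forall z ((x R^2 y \wedge xRz) \to \exists w (yRw \wedge z R^2 w)).
(F1): fails — w0R²w2, w0Rw1 but no w with w2Rw and w1R²w.
(F2): fails — w1R²w3, w1Rw0 but no w with w3Rw and w0R²w.
(F3): satisfies the condition.

(F3)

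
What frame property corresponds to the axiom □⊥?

emptiness of R

This schema is the Ver axiom.
Its frame correspondent is emptiness of R — ∀x ∀y ¬Rxy.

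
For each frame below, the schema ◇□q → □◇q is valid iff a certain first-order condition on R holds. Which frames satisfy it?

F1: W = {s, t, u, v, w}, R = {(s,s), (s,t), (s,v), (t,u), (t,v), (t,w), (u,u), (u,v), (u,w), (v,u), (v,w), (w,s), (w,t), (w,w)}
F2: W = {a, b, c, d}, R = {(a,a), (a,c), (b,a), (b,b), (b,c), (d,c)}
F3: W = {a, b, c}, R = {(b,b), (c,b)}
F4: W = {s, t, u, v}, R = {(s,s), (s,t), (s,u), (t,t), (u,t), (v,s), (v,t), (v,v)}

F3, F4

The schema corresponds to convergence: ∀x ∀y ∀z (Rxy ∧ Rxz → ∃w (Ryw ∧ Rzw)).
F1: fails — Rsv and Rss but v and s have no common successor.
F2: fails — Raa and Rac but a and c have no common successor.
F3: condition met.
F4: condition met.
Valid on: F3, F4.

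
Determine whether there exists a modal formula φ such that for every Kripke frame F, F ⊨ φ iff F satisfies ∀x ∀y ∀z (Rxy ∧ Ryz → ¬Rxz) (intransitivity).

No

Any modally definable frame class is closed under surjective bounded morphisms.
The 3-cycle (worlds s,t,u with s→t→u→s) is intransitive. Mapping every world to a single reflexive point • is a surjective bounded morphism; the reflexive point is not intransitive (R••∧R•• but R••).
So the class is not modally definable.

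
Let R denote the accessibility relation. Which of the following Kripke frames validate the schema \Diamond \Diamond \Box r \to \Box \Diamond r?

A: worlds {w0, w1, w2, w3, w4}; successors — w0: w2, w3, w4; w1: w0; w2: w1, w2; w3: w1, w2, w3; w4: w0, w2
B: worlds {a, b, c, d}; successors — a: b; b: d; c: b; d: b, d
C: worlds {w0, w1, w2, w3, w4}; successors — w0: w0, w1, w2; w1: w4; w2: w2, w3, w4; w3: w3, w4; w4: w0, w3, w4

B

The schema corresponds to a generalized confluence (Geach) condition: \forall x \forall y \forall z ((x R^2 y \wedge xRz) \to \exists w (yRw \wedge zRw)).
A: fails — w0R²w1, w0Rw2 but no w with w1Rw and w2Rw.
B: condition met.
C: fails — w0R²w0, w0Rw1 but no w with w0Rw and w1Rw.
Valid on: B.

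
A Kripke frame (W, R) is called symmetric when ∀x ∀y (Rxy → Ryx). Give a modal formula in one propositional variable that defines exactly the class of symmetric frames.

A defining formula is p → □◇p (the B axiom).
Suppose p→□◇p is valid. Take Rxy and set V(p)={x}. Then p at x, so □◇p at x, so ◇p at y, so some z with Ryz has p; z=x, i.e. Ryx.

p → □◇p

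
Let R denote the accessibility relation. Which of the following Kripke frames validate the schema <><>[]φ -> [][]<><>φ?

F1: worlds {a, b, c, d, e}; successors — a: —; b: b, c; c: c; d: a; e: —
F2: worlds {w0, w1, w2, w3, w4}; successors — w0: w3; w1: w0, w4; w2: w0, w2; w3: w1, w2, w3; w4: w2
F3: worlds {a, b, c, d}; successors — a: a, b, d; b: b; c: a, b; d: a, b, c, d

F1, F3

Frame correspondent (Sahlqvist): forall x forall y forall z ((x R^2 y & x R^2 z) -> exists w (yRw & z R^2 w)) — i.e. a generalized confluence (Geach) condition.
F1: ✓.
F2: fails — w0R²w1, w0R²w1 but no w with w1Rw and w1R²w.
F3: ✓.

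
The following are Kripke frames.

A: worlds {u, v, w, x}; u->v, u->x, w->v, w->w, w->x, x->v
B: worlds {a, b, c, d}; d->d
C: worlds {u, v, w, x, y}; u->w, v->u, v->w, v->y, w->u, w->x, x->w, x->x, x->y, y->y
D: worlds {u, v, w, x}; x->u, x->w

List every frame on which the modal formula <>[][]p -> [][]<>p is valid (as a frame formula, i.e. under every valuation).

This is the axiom for a generalized confluence (Geach) condition; its first-order frame correspondent is forall x forall y forall z ((xRy & x R^2 z) -> exists w (y R^2 w & zRw)).
A: fails — uRv, uR²v but no t with vR²t and vRt.
B: satisfies the condition.
C: fails — vRu, vR²u but no t with uR²t and uRt.
D: satisfies the condition.

B, D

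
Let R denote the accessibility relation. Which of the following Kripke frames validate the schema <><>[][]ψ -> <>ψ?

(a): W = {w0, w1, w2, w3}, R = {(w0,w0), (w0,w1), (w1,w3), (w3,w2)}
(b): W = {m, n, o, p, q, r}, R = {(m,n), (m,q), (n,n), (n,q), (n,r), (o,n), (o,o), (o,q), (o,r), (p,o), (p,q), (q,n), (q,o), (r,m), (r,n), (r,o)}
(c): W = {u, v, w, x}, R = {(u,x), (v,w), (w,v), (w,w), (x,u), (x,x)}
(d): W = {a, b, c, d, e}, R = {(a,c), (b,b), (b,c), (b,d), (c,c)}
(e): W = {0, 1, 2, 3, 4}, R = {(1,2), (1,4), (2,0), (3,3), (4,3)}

(b), (c)

Frame correspondent (Sahlqvist): forall x forall y (x R^2 y -> exists w (y R^2 w & xRw)) — i.e. a generalized confluence (Geach) condition.
(a): fails — w0R²w1 but no w with w1R²w and w0Rw.
(b): ✓.
(c): ✓.
(d): fails — bR²d but no w with dR²w and bRw.
(e): fails — 1R²0 but no w with 0R²w and 1Rw.
Valid on: (b), (c).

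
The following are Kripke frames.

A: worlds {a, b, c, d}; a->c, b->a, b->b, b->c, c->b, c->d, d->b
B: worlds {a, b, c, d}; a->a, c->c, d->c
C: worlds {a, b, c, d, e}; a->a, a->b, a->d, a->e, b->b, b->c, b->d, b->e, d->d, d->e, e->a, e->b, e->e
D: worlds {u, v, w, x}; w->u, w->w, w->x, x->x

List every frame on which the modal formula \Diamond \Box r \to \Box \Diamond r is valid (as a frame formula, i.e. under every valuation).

This is the axiom for convergence; its first-order frame correspondent is \forall x \forall y \forall z (Rxy \wedge Rxz \to \exists w (Ryw \wedge Rzw)).
A: fails — Rbc and Rba but c and a have no common successor.
B: satisfies the condition.
C: fails — Rbc and Rbc but c and c have no common successor.
D: fails — Rww and Rwu but w and u have no common successor.
Valid on: B.

B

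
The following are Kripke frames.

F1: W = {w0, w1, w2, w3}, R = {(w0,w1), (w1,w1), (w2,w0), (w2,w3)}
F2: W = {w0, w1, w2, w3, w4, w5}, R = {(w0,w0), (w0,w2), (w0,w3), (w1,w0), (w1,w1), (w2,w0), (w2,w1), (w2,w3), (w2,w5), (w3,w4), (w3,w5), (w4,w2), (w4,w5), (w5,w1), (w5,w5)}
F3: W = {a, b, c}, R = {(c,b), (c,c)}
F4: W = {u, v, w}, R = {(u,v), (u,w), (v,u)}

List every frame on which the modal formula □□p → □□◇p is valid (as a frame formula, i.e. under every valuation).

F1

This is the axiom for a generalized confluence (Geach) condition; its first-order frame correspondent is ∀x ∀z (xR²z → ∃w (xR²w ∧ zRw)).
F1: condition met.
F2: fails — w1R²w3 but no w with w1R²w and w3Rw.
F3: fails — cR²b but no w with cR²w and bRw.
F4: fails — uR²u but no t with uR²t and uRt.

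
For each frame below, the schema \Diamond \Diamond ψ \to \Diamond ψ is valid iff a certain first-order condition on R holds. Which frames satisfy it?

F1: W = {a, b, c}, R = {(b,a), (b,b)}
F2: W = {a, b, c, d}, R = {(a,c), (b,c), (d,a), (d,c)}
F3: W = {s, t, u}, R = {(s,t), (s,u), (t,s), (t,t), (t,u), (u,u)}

F1, F2

Frame correspondent (Sahlqvist): \forall x \forall y \forall z (Rxy \wedge Ryz \to Rxz) — i.e. transitivity.
F1: condition met.
F2: condition met.
F3: fails — Rst and Rts but not Rss.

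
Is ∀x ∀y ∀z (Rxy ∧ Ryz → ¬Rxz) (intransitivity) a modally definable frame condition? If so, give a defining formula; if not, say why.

Any modally definable frame class is closed under surjective bounded morphisms.
The 5-cycle (worlds 0,1,2,3,4 with 0→1→2→3→4→0) is intransitive. Mapping every world to a single reflexive point • is a surjective bounded morphism; the reflexive point is not intransitive (R••∧R•• but R••).
Hence intransitivity is not modally definable.

No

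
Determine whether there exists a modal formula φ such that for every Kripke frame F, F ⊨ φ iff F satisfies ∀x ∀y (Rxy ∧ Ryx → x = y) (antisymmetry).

No

If a class were modally definable it would be closed under surjective bounded morphisms (Goldblatt–Thomason).
The 6-cycle (worlds 0,1,2,3,4,5 with 0→1→2→3→4→5→0) is antisymmetric. Sending even-indexed worlds to • and odd-indexed worlds to ∘ is a surjective bounded morphism onto the two-world frame with •↔∘, which is not antisymmetric.
So no modal formula (or set of formulas) defines exactly the antisymmetric frames.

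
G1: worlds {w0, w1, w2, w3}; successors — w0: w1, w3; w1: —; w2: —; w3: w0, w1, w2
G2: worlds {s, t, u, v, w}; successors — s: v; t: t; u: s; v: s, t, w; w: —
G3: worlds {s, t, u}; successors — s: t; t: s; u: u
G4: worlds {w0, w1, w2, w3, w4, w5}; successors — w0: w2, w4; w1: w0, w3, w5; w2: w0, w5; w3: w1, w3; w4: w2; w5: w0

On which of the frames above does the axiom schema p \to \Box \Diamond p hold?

G3

This is the axiom for symmetry; its first-order frame correspondent is \forall x \forall y (Rxy \to Ryx).
G1: fails — Rw3w1 but not Rw1w3.
G2: fails — Rvw but not Rwv.
G3: satisfies the condition.
G4: fails — Rw1w5 but not Rw5w1.
Valid on: G3.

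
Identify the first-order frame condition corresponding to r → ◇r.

Replacing r by ¬r and contraposing gives the equivalent schema □r → r.
Suppose □r→r is valid. At any x set V(r)={w : Rxw}. Then □r holds at x, so r holds at x, i.e. Rxx.

reflexivity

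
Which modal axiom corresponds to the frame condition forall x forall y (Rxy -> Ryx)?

The condition is symmetry. The B schema q → □◇q defines it.
Suppose q→□◇q is valid. Take Rxy and set V(q)={x}. Then q at x, so □◇q at x, so ◇q at y, so some z with Ryz has q; z=x, i.e. Ryx.

q → □◇q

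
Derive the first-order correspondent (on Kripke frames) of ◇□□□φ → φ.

This is a Sahlqvist (Geach-type) schema ◇^1□^3φ → □^0◇^0φ.
First-order correspondent: ∀x ∀y (xRy → ∃w (yR³w ∧ x = w)).

∀x ∀y (xRy → ∃w (yR³w ∧ x = w))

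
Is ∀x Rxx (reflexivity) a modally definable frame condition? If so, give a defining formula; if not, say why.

Yes, by □p → p

Yes: it is reflexivity, defined by the T schema □p → p.
Suppose □p→p is valid. At any x set V(p)={w : Rxw}. Then □p holds at x, so p holds at x, i.e. Rxx.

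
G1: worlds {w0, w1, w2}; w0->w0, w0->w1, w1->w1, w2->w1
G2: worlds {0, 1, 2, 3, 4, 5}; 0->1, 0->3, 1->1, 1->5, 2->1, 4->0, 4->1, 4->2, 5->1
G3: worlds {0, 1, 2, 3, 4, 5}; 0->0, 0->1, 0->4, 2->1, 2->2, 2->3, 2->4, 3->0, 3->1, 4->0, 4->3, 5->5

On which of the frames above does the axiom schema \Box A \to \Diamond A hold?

This is the axiom for seriality; its first-order frame correspondent is \forall x \exists y Rxy.
G1: holds.
G2: fails — world 3 has no successor.
G3: fails — world 1 has no successor.
Valid on: G1.

G1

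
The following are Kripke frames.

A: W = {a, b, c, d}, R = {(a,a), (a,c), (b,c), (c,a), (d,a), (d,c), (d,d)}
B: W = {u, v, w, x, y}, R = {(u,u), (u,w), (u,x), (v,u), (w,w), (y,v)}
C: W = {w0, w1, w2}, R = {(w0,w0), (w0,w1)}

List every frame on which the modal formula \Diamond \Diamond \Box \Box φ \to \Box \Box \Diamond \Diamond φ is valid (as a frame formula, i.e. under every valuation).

This is the axiom for a generalized confluence (Geach) condition; its first-order frame correspondent is \forall x \forall y \forall z ((x R^2 y \wedge x R^2 z) \to \exists w (y R^2 w \wedge z R^2 w)).
A: holds.
B: fails — uR²u, uR²x but no t with uR²t and xR²t.
C: fails — w0R²w0, w0R²w1 but no w with w0R²w and w1R²w.
Valid on: A.

A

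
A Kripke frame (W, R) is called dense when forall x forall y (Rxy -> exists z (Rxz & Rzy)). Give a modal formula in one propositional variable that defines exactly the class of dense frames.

□□ψ → □ψ

The condition is density. The C4 schema □□ψ → □ψ defines it.
Suppose □□ψ→□ψ is valid. Take Rxy and set V(ψ)={w : xR²w}. Then □□ψ at x, so □ψ at x, so ψ at y, i.e. ∃z(Rxz∧Rzy).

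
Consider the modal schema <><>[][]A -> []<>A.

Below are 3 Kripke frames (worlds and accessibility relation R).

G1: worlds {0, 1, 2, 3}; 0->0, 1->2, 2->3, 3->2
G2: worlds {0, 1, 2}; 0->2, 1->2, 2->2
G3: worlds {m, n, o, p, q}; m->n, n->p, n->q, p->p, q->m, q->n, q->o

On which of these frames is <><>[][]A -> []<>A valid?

Frame correspondent (Sahlqvist): forall x forall y forall z ((x R^2 y & xRz) -> exists w (y R^2 w & zRw)) — i.e. a generalized confluence (Geach) condition.
G1: ✓.
G2: ✓.
G3: fails — nR²m, nRq but no w with mR²w and qRw.
Valid on: G1, G2.

G1, G2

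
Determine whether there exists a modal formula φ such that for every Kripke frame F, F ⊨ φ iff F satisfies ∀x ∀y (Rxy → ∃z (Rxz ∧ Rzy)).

This is a Sahlqvist condition; the C4 axiom □□q → □q defines it.
Suppose □□q→□q is valid. Take Rxy and set V(q)={w : xR²w}. Then □□q at x, so □q at x, so q at y, i.e. ∃z(Rxz∧Rzy).

Yes — defined by □□q → □q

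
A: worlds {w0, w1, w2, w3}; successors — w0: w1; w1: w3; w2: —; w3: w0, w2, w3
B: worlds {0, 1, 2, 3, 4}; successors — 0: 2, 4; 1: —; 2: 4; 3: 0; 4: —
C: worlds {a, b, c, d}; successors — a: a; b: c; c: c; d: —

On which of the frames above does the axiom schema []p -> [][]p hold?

This is the axiom for transitivity; its first-order frame correspondent is forall x forall y forall z (Rxy & Ryz -> Rxz).
A: fails — Rw1w3 and Rw3w2 but not Rw1w2.
B: fails — R30 and R04 but not R34.
C: ✓.
Valid on: C.

C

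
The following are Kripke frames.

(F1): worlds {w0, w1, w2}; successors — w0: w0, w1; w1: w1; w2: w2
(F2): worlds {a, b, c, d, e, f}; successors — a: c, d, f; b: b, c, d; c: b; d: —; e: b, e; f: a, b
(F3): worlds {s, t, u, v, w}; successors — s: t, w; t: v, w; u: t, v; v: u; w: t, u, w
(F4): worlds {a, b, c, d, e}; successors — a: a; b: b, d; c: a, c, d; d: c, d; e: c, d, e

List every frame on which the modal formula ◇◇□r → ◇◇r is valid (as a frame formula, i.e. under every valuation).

(F1), (F4)

The schema corresponds to a generalized confluence (Geach) condition: ∀x ∀y (xR²y → ∃w (yRw ∧ xR²w)).
(F1): satisfies the condition.
(F2): fails — aR²a but no w with aRw and aR²w.
(F3): fails — vR²v but no w* with vRw* and vR²w*.
(F4): satisfies the condition.
Valid on: (F1), (F4).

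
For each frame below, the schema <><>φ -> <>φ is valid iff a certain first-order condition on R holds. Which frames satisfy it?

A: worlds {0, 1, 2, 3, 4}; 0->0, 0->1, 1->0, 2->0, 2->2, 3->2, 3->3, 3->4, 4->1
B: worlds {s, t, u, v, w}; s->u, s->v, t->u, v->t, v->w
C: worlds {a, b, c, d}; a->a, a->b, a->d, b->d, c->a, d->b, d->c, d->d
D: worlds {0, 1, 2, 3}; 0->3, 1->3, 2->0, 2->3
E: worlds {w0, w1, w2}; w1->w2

Frame correspondent (Sahlqvist): forall x forall y forall z (Rxy & Ryz -> Rxz) — i.e. transitivity.
A: fails — R10 and R01 but not R11.
B: fails — Rvt and Rtu but not Rvu.
C: fails — Rdc and Rca but not Rda.
D: ✓.
E: ✓.

D, E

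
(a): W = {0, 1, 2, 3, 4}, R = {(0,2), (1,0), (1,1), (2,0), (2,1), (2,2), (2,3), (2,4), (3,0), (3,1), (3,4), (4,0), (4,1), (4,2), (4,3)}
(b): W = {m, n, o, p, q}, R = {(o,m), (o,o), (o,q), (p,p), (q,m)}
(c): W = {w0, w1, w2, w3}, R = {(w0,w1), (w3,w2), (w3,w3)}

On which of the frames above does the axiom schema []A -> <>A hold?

(a)

This is the axiom for seriality; its first-order frame correspondent is forall x exists y Rxy.
(a): condition met.
(b): fails — world m has no successor.
(c): fails — world w1 has no successor.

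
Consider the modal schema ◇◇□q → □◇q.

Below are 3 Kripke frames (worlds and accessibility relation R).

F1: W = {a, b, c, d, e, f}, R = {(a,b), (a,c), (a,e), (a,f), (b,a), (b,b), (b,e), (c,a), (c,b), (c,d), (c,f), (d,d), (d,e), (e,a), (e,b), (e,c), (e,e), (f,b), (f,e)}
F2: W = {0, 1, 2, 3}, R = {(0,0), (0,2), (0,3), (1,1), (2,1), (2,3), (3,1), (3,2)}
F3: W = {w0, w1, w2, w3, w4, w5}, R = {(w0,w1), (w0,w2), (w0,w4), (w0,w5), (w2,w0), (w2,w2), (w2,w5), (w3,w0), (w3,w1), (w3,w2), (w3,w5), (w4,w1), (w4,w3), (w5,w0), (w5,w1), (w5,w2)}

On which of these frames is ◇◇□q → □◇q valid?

The schema corresponds to a generalized confluence (Geach) condition: ∀x ∀y ∀z ((xR²y ∧ xRz) → ∃w (yRw ∧ zRw)).
F1: satisfies the condition.
F2: fails — 0R²1, 0R0 but no w with 1Rw and 0Rw.
F3: fails — w0R²w0, w0Rw1 but no w with w0Rw and w1Rw.

F1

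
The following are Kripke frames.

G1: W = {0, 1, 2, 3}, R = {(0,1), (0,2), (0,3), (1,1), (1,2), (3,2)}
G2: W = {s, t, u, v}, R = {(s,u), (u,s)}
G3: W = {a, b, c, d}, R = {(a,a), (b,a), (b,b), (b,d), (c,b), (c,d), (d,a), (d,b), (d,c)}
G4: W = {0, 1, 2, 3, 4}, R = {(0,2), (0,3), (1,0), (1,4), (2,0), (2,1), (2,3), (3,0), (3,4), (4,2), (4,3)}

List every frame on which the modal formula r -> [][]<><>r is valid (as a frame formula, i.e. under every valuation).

G2

This is the axiom for a generalized confluence (Geach) condition; its first-order frame correspondent is forall x forall z (x R^2 z -> exists w (x = w & z R^2 w)).
G1: fails — 0R²1 but no w with 0=w and 1R²w.
G2: ✓.
G3: fails — bR²a but no w with b=w and aR²w.
G4: fails — 0R²1 but no w with 0=w and 1R²w.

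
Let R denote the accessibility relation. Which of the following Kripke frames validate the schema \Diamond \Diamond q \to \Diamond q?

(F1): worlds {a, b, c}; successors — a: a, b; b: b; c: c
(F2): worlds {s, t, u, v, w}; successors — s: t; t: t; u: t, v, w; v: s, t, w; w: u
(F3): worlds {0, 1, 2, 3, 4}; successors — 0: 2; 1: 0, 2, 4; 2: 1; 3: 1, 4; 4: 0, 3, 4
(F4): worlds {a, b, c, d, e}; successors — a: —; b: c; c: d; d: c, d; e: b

Frame correspondent (Sahlqvist): \forall x \forall y \forall z (Rxy \wedge Ryz \to Rxz) — i.e. transitivity.
(F1): ✓.
(F2): fails — Ruv and Rvs but not Rus.
(F3): fails — R34 and R43 but not R33.
(F4): fails — Rbc and Rcd but not Rbd.

(F1)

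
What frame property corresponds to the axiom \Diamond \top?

seriality: \forall x \exists y Rxy

◇⊤ holds at w iff w has a successor, so frame-validity of ◇⊤ is exactly seriality. Equivalently via □A → ◇A:
Suppose □A→◇A is valid. At any x set V(A)=W. Then □A at x, so ◇A at x, so x has a successor.
The converse is a direct semantic check.
Frame condition: \forall x \exists y Rxy.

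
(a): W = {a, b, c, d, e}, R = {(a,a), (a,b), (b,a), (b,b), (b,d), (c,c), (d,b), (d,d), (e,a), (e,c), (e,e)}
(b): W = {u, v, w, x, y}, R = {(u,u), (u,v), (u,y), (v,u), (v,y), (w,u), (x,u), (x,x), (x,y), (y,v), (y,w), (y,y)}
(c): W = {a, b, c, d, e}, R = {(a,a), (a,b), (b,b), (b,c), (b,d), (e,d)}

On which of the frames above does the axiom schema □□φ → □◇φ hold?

This is the axiom for a generalized confluence (Geach) condition; its first-order frame correspondent is ∀x ∀z (xRz → ∃w (xR²w ∧ zRw)).
(a): ✓.
(b): ✓.
(c): fails — bRc but no w with bR²w and cRw.

(a), (b)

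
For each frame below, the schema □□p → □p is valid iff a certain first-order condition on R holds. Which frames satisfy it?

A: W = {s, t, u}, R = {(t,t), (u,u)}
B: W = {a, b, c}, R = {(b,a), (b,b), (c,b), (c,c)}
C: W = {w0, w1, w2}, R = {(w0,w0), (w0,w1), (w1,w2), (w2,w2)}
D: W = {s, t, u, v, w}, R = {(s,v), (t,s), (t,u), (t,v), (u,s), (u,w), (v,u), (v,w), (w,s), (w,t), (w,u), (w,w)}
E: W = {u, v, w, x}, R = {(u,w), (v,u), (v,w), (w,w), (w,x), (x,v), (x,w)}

The schema corresponds to density: ∀x ∀y (Rxy → ∃z (Rxz ∧ Rzy)).
A: satisfies the condition.
B: satisfies the condition.
C: satisfies the condition.
D: fails — Rsv but no z with Rsz and Rzv.
E: fails — Rvu but no z with Rvz and Rzu.
Valid on: A, B, C.

A, B, C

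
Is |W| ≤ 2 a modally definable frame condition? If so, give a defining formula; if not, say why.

No — not modally definable

Any modally definable frame class is closed under disjoint unions.
Any modal formula valid on each of 3 disjoint one-world frames is valid on their disjoint union (validity is preserved under disjoint unions). Each one-world frame has |W|=1≤2, but the union has |W|=3.
So the class is not modally definable.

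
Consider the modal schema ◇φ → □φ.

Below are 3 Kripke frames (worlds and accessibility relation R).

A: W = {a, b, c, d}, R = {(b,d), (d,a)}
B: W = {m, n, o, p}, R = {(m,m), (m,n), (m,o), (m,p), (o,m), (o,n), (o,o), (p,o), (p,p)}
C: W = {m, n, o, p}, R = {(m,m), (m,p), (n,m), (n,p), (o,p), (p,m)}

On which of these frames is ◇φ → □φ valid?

This is the axiom for partial functionality; its first-order frame correspondent is ∀x ∀y ∀z (Rxy ∧ Rxz → y = z).
A: holds.
B: fails — m sees both m and n.
C: fails — m sees both m and p.
Valid on: A.

A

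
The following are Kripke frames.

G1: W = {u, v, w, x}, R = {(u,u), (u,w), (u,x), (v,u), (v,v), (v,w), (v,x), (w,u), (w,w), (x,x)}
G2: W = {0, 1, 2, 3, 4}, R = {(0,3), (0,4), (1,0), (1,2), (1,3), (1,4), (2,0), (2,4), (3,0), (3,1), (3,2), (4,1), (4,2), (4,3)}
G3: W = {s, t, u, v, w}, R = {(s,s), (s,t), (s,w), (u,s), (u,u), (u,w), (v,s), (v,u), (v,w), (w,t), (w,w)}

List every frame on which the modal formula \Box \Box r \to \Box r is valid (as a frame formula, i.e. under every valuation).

Frame correspondent (Sahlqvist): \forall x \forall y (Rxy \to \exists z (Rxz \wedge Rzy)) — i.e. density.
G1: satisfies the condition.
G2: fails — R31 but no z with R3z and Rz1.
G3: satisfies the condition.

G1, G3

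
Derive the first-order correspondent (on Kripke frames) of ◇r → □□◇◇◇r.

∀x ∀y ∀z ((xRy ∧ xR²z) → ∃w (y = w ∧ zR³w))

This is a Sahlqvist (Geach-type) schema ◇^1□^0r → □^2◇^3r.
Minimal-valuation argument: fix x; take any y with xR^1y and any z with xR^2z. Set V(r) to the set of worlds R-reachable from y in exactly 0 steps. Then □^0r holds at y, so the antecedent holds at x; validity forces ◇^3r at z, giving a w with zR^3w and yR^0w.
First-order correspondent: ∀x ∀y ∀z ((xRy ∧ xR²z) → ∃w (y = w ∧ zR³w)).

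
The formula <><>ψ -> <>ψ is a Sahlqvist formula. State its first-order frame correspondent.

transitivity

This is frame-equivalent to □ψ → □□ψ (substitute ¬ψ for ψ and contrapose).
Suppose □ψ→□□ψ is valid. Take Rxy, Ryz and set V(ψ)={w : Rxw}. Then □ψ at x, so □□ψ at x, so □ψ at y, so ψ at z, i.e. Rxz.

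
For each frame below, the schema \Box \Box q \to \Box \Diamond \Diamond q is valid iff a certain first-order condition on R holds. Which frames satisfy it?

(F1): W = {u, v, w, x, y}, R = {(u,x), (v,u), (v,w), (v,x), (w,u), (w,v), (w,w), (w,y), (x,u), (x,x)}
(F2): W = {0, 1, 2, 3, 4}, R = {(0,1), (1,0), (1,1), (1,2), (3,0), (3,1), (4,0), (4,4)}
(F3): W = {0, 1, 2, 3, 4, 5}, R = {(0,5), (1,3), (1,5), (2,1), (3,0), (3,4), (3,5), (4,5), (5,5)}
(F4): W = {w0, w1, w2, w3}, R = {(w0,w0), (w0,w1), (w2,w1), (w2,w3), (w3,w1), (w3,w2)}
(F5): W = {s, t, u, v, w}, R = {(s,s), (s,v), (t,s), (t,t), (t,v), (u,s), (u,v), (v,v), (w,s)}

(F3), (F5)

This is the axiom for a generalized confluence (Geach) condition; its first-order frame correspondent is \forall x \forall z (xRz \to \exists w (x R^2 w \wedge z R^2 w)).
(F1): fails — wRy but no t with wR²t and yR²t.
(F2): fails — 1R2 but no w with 1R²w and 2R²w.
(F3): holds.
(F4): fails — w0Rw1 but no w with w0R²w and w1R²w.
(F5): holds.
Valid on: (F3), (F5).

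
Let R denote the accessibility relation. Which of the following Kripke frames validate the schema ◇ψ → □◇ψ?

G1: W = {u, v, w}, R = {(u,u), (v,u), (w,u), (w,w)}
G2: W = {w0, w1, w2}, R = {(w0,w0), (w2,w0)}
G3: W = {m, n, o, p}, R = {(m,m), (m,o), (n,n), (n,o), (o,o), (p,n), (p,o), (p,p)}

G2

Frame correspondent (Sahlqvist): ∀x ∀y ∀z (Rxy ∧ Rxz → Ryz) — i.e. the Euclidean property.
G1: fails — Rwu and Rww but not Ruw.
G2: satisfies the condition.
G3: fails — Rmo and Rmm but not Rom.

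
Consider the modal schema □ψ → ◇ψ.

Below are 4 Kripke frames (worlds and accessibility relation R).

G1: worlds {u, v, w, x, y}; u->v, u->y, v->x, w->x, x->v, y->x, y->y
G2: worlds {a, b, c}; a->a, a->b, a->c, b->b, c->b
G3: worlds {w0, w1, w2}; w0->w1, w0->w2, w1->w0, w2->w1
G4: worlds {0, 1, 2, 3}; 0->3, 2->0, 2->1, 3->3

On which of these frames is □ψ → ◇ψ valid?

G1, G2, G3

This is the axiom for seriality; its first-order frame correspondent is ∀x ∃y Rxy.
G1: satisfies the condition.
G2: satisfies the condition.
G3: satisfies the condition.
G4: fails — world 1 has no successor.
Valid on: G1, G2, G3.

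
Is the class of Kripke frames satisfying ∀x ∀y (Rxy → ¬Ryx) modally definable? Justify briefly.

No

Modal frame validity is preserved under surjective bounded morphisms.
The 4-cycle (worlds 0,1,2,3 with 0→1→2→3→0) is asymmetric. Mapping every world to a single reflexive point • is a surjective bounded morphism, and the reflexive point is not asymmetric (R•• but asymmetry requires ¬R••).
So no modal formula (or set of formulas) defines exactly the asymmetric frames.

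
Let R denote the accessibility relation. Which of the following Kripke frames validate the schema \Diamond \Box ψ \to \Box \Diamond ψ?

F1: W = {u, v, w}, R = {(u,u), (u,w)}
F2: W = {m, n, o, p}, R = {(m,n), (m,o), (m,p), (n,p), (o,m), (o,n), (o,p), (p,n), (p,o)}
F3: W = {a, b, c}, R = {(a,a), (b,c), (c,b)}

F3

The schema corresponds to convergence: \forall x \forall y \forall z (Rxy \wedge Rxz \to \exists w (Ryw \wedge Rzw)).
F1: fails — Ruw and Ruw but w and w have no common successor.
F2: fails — Rmn and Rmp but n and p have no common successor.
F3: ✓.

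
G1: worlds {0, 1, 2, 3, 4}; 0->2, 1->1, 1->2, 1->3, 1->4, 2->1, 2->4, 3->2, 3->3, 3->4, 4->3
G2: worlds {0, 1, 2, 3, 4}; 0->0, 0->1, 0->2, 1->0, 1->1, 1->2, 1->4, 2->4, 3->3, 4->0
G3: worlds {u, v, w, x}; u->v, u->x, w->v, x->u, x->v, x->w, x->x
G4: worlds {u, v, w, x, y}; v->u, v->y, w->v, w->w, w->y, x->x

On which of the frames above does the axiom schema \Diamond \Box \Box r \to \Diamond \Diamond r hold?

G1, G2

The schema corresponds to a generalized confluence (Geach) condition: \forall x \forall y (xRy \to \exists w (y R^2 w \wedge x R^2 w)).
G1: satisfies the condition.
G2: satisfies the condition.
G3: fails — uRv but no t with vR²t and uR²t.
G4: fails — vRu but no t with uR²t and vR²t.
Valid on: G1, G2.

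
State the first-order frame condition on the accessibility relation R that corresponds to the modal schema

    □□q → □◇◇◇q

This is a Sahlqvist (Geach-type) schema ◇^0□^2q → □^1◇^3q.
Minimal-valuation argument: fix x; take any y with xR^0y and any z with xR^1z. Set V(q) to the set of worlds R-reachable from y in exactly 2 steps. Then □^2q holds at y, so the antecedent holds at x; validity forces ◇^3q at z, giving a w with zR^3w and yR^2w.
First-order correspondent: ∀x ∀z (xRz → ∃w (xR²w ∧ zR³w)).

∀x ∀z (xRz → ∃w (xR²w ∧ zR³w))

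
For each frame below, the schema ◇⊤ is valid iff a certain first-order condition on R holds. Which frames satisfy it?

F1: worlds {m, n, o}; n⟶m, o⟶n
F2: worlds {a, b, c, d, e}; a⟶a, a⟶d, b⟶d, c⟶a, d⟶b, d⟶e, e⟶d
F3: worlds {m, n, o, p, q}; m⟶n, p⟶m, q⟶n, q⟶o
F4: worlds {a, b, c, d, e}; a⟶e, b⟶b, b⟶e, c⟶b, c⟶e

Frame correspondent (Sahlqvist): ∀x ∃y Rxy — i.e. seriality.
F1: fails — world m has no successor.
F2: condition met.
F3: fails — world n has no successor.
F4: fails — world d has no successor.
Valid on: F2.

F2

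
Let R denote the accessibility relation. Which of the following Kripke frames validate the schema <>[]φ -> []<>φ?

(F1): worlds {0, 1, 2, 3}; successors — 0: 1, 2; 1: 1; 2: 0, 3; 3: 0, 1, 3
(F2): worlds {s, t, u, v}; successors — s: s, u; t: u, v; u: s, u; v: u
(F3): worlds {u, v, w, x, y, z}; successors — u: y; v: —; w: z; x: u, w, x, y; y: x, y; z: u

(F2)

The schema corresponds to convergence: forall x forall y forall z (Rxy & Rxz -> exists w (Ryw & Rzw)).
(F1): fails — R02 and R01 but 2 and 1 have no common successor.
(F2): satisfies the condition.
(F3): fails — Rxw and Rxu but w and u have no common successor.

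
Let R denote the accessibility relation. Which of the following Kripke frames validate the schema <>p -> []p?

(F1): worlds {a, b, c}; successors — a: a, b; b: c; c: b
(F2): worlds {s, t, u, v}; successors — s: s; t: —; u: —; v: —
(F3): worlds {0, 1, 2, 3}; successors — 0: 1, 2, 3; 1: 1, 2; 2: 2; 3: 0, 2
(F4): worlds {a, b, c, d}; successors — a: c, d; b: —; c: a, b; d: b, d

(F2)

The schema corresponds to partial functionality: forall x forall y forall z (Rxy & Rxz -> y = z).
(F1): fails — a sees both a and b.
(F2): ✓.
(F3): fails — 0 sees both 1 and 2.
(F4): fails — a sees both c and d.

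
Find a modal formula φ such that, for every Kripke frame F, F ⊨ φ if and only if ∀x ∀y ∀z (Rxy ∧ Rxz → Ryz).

This is the Euclidean property; the standard corresponding axiom is 5: ◇ψ → □◇ψ.
Suppose ◇ψ→□◇ψ is valid. Take Rxy, Rxz and set V(ψ)={y}. Then ◇ψ at x, so □◇ψ at x, so ◇ψ at z, so some w with Rzw has ψ; w=y, i.e. Rzy. By symmetry of the argument, Ryz.

◇ψ → □◇ψ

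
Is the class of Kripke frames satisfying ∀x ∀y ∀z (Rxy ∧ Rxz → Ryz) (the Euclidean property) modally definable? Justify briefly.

Yes, by ◇r → □◇r

This is a Sahlqvist condition; the 5 axiom ◇r → □◇r defines it.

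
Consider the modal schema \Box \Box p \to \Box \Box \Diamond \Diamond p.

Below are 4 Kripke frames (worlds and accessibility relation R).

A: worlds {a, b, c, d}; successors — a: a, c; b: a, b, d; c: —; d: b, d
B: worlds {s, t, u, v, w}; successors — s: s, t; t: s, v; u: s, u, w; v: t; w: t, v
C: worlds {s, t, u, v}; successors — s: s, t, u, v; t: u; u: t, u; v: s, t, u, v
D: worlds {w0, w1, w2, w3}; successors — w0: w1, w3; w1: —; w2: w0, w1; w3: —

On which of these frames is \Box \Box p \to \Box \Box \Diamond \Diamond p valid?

Frame correspondent (Sahlqvist): \forall x \forall z (x R^2 z \to \exists w (x R^2 w \wedge z R^2 w)) — i.e. a generalized confluence (Geach) condition.
A: fails — aR²c but no w with aR²w and cR²w.
B: condition met.
C: condition met.
D: fails — w2R²w1 but no w with w2R²w and w1R²w.

B, C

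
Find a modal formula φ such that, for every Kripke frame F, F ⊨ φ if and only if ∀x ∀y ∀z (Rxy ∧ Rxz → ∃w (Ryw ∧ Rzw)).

◇□q → □◇q

The condition is convergence. The .2 schema ◇□q → □◇q defines it.
Suppose ◇□q→□◇q is valid. Take Rxy, Rxz and set V(q)={w : Ryw}. Then □q at y so ◇□q at x, so □◇q at x, so ◇q at z, giving w with Rzw and Ryw.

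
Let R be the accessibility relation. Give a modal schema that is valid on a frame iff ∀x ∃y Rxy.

This is seriality; the standard corresponding axiom is D: □r → ◇r.
Suppose □r→◇r is valid. At any x set V(r)=W. Then □r at x, so ◇r at x, so x has a successor.

□r → ◇r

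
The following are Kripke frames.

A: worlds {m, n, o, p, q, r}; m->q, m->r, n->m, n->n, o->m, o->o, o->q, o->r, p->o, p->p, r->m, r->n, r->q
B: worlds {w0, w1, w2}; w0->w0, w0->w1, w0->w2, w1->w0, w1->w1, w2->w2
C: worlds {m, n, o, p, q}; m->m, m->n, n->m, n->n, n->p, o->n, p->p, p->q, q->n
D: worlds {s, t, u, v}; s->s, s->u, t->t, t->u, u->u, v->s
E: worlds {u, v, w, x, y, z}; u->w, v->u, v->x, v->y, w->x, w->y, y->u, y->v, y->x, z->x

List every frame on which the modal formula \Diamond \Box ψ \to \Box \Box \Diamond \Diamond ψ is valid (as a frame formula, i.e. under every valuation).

Frame correspondent (Sahlqvist): \forall x \forall y \forall z ((xRy \wedge x R^2 z) \to \exists w (yRw \wedge z R^2 w)) — i.e. a generalized confluence (Geach) condition.
A: fails — mRq, mR²m but no w with qRw and mR²w.
B: fails — w0Rw1, w0R²w2 but no w with w1Rw and w2R²w.
C: ✓.
D: ✓.
E: fails — uRw, uR²x but no t with wRt and xR²t.

C, D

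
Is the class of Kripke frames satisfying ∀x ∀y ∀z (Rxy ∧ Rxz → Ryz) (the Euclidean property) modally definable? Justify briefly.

Definable; ◇r → □◇r defines it

The condition is the Euclidean property. A defining modal formula is ◇r → □◇r.
Suppose ◇r→□◇r is valid. Take Rxy, Rxz and set V(r)={y}. Then ◇r at x, so □◇r at x, so ◇r at z, so some w with Rzw has r; w=y, i.e. Rzy. By symmetry of the argument, Ryz.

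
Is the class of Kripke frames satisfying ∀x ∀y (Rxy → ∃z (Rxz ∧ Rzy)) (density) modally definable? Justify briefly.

Yes — defined by □□p → □p

The condition is density. A defining modal formula is □□p → □p.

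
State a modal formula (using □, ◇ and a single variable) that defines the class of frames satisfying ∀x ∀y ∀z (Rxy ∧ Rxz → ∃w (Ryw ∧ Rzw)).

◇□r → □◇r

This is convergence; the standard corresponding axiom is .2: ◇□r → □◇r.
Suppose ◇□r→□◇r is valid. Take Rxy, Rxz and set V(r)={w : Ryw}. Then □r at y so ◇□r at x, so □◇r at x, so ◇r at z, giving w with Rzw and Ryw.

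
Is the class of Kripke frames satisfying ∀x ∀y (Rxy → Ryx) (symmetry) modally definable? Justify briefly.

Yes, by r → □◇r

The condition is symmetry. A defining modal formula is r → □◇r.
Suppose r→□◇r is valid. Take Rxy and set V(r)={x}. Then r at x, so □◇r at x, so ◇r at y, so some z with Ryz has r; z=x, i.e. Ryx.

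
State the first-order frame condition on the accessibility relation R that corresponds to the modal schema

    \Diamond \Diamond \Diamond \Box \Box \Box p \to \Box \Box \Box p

This is a Sahlqvist (Geach-type) schema ◇^3□^3p → □^3◇^0p.
First-order correspondent: \forall x \forall y \forall z ((x R^3 y \wedge x R^3 z) \to \exists w (y R^3 w \wedge z = w)).

\forall x \forall y \forall z ((x R^3 y \wedge x R^3 z) \to \exists w (y R^3 w \wedge z = w))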